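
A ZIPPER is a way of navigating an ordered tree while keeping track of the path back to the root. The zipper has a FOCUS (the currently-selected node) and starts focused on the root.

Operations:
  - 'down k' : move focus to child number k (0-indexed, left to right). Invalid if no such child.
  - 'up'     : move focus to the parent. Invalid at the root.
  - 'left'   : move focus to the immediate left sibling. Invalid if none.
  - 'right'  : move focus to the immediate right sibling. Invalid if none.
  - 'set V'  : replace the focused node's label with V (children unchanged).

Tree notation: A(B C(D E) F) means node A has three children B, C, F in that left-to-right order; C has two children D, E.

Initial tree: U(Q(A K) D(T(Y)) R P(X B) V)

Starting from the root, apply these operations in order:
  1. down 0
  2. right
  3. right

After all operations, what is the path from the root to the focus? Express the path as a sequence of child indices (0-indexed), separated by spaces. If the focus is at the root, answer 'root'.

Step 1 (down 0): focus=Q path=0 depth=1 children=['A', 'K'] left=[] right=['D', 'R', 'P', 'V'] parent=U
Step 2 (right): focus=D path=1 depth=1 children=['T'] left=['Q'] right=['R', 'P', 'V'] parent=U
Step 3 (right): focus=R path=2 depth=1 children=[] left=['Q', 'D'] right=['P', 'V'] parent=U

Answer: 2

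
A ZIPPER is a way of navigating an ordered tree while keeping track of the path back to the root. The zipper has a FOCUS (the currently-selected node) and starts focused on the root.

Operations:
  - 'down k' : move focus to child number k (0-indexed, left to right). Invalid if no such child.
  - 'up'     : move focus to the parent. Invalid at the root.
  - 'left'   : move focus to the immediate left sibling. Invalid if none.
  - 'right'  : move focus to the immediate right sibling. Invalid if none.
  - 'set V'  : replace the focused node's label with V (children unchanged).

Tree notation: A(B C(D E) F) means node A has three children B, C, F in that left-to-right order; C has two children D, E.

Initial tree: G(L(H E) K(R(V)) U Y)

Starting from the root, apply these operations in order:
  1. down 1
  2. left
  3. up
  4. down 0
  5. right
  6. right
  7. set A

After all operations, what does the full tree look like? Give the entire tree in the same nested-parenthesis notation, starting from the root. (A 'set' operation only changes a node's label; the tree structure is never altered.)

Step 1 (down 1): focus=K path=1 depth=1 children=['R'] left=['L'] right=['U', 'Y'] parent=G
Step 2 (left): focus=L path=0 depth=1 children=['H', 'E'] left=[] right=['K', 'U', 'Y'] parent=G
Step 3 (up): focus=G path=root depth=0 children=['L', 'K', 'U', 'Y'] (at root)
Step 4 (down 0): focus=L path=0 depth=1 children=['H', 'E'] left=[] right=['K', 'U', 'Y'] parent=G
Step 5 (right): focus=K path=1 depth=1 children=['R'] left=['L'] right=['U', 'Y'] parent=G
Step 6 (right): focus=U path=2 depth=1 children=[] left=['L', 'K'] right=['Y'] parent=G
Step 7 (set A): focus=A path=2 depth=1 children=[] left=['L', 'K'] right=['Y'] parent=G

Answer: G(L(H E) K(R(V)) A Y)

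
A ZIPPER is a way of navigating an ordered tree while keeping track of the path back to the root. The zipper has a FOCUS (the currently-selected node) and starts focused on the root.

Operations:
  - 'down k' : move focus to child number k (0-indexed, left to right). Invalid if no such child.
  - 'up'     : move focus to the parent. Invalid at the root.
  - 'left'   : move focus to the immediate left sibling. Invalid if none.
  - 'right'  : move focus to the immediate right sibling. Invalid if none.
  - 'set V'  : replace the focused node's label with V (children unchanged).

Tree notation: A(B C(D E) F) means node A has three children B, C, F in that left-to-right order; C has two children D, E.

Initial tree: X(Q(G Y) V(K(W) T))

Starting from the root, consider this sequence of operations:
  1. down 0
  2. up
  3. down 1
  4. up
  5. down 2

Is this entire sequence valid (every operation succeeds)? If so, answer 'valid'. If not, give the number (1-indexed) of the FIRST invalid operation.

Answer: 5

Derivation:
Step 1 (down 0): focus=Q path=0 depth=1 children=['G', 'Y'] left=[] right=['V'] parent=X
Step 2 (up): focus=X path=root depth=0 children=['Q', 'V'] (at root)
Step 3 (down 1): focus=V path=1 depth=1 children=['K', 'T'] left=['Q'] right=[] parent=X
Step 4 (up): focus=X path=root depth=0 children=['Q', 'V'] (at root)
Step 5 (down 2): INVALID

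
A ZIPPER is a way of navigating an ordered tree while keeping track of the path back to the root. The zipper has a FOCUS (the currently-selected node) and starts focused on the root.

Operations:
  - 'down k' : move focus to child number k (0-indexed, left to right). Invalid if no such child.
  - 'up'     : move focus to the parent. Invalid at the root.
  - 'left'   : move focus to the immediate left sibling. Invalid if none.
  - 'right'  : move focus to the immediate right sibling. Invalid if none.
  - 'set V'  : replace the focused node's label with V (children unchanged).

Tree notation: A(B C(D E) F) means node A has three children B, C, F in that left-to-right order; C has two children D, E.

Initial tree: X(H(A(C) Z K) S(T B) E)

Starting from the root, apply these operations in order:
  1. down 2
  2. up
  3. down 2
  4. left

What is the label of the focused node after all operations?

Step 1 (down 2): focus=E path=2 depth=1 children=[] left=['H', 'S'] right=[] parent=X
Step 2 (up): focus=X path=root depth=0 children=['H', 'S', 'E'] (at root)
Step 3 (down 2): focus=E path=2 depth=1 children=[] left=['H', 'S'] right=[] parent=X
Step 4 (left): focus=S path=1 depth=1 children=['T', 'B'] left=['H'] right=['E'] parent=X

Answer: S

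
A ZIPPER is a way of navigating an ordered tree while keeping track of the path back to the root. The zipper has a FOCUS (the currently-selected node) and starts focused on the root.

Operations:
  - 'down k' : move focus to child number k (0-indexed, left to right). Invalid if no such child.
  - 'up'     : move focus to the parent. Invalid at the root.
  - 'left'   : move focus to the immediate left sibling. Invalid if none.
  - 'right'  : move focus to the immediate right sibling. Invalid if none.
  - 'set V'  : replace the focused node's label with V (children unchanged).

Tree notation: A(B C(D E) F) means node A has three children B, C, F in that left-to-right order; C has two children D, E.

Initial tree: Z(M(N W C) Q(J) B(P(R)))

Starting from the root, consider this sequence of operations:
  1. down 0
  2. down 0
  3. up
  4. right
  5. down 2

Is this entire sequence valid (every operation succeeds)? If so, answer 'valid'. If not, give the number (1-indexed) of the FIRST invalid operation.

Step 1 (down 0): focus=M path=0 depth=1 children=['N', 'W', 'C'] left=[] right=['Q', 'B'] parent=Z
Step 2 (down 0): focus=N path=0/0 depth=2 children=[] left=[] right=['W', 'C'] parent=M
Step 3 (up): focus=M path=0 depth=1 children=['N', 'W', 'C'] left=[] right=['Q', 'B'] parent=Z
Step 4 (right): focus=Q path=1 depth=1 children=['J'] left=['M'] right=['B'] parent=Z
Step 5 (down 2): INVALID

Answer: 5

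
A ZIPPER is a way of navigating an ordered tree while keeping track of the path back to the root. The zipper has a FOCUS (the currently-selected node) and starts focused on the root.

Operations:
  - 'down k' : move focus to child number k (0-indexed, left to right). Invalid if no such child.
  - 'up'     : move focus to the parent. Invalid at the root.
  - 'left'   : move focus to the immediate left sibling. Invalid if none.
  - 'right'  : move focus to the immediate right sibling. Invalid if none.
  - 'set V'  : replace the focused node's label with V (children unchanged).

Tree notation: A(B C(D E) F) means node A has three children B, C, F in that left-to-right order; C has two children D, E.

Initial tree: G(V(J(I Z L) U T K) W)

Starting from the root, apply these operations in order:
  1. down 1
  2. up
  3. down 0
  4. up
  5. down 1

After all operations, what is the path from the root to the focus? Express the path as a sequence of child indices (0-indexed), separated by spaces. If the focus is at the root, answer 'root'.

Step 1 (down 1): focus=W path=1 depth=1 children=[] left=['V'] right=[] parent=G
Step 2 (up): focus=G path=root depth=0 children=['V', 'W'] (at root)
Step 3 (down 0): focus=V path=0 depth=1 children=['J', 'U', 'T', 'K'] left=[] right=['W'] parent=G
Step 4 (up): focus=G path=root depth=0 children=['V', 'W'] (at root)
Step 5 (down 1): focus=W path=1 depth=1 children=[] left=['V'] right=[] parent=G

Answer: 1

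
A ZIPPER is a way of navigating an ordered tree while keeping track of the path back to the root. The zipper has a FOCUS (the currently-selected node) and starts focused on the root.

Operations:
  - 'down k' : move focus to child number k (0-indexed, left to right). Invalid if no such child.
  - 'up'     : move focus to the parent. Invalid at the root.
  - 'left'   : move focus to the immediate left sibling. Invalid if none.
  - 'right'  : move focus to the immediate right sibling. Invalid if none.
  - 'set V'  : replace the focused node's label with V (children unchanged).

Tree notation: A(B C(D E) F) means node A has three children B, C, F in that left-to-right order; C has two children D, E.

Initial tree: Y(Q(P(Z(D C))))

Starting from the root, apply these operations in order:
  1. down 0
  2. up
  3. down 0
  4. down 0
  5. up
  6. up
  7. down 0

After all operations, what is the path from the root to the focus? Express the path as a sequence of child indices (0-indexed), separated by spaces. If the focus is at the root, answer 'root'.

Answer: 0

Derivation:
Step 1 (down 0): focus=Q path=0 depth=1 children=['P'] left=[] right=[] parent=Y
Step 2 (up): focus=Y path=root depth=0 children=['Q'] (at root)
Step 3 (down 0): focus=Q path=0 depth=1 children=['P'] left=[] right=[] parent=Y
Step 4 (down 0): focus=P path=0/0 depth=2 children=['Z'] left=[] right=[] parent=Q
Step 5 (up): focus=Q path=0 depth=1 children=['P'] left=[] right=[] parent=Y
Step 6 (up): focus=Y path=root depth=0 children=['Q'] (at root)
Step 7 (down 0): focus=Q path=0 depth=1 children=['P'] left=[] right=[] parent=Y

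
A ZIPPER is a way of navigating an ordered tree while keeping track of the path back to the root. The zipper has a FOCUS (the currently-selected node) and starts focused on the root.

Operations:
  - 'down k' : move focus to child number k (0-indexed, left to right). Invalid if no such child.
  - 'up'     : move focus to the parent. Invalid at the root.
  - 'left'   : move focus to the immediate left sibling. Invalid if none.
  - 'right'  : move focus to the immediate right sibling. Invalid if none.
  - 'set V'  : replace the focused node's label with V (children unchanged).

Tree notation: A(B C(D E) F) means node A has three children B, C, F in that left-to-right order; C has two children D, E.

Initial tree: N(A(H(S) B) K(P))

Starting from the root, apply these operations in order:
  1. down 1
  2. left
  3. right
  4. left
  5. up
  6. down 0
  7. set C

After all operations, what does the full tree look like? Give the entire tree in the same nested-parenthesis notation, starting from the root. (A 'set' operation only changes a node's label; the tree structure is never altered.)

Step 1 (down 1): focus=K path=1 depth=1 children=['P'] left=['A'] right=[] parent=N
Step 2 (left): focus=A path=0 depth=1 children=['H', 'B'] left=[] right=['K'] parent=N
Step 3 (right): focus=K path=1 depth=1 children=['P'] left=['A'] right=[] parent=N
Step 4 (left): focus=A path=0 depth=1 children=['H', 'B'] left=[] right=['K'] parent=N
Step 5 (up): focus=N path=root depth=0 children=['A', 'K'] (at root)
Step 6 (down 0): focus=A path=0 depth=1 children=['H', 'B'] left=[] right=['K'] parent=N
Step 7 (set C): focus=C path=0 depth=1 children=['H', 'B'] left=[] right=['K'] parent=N

Answer: N(C(H(S) B) K(P))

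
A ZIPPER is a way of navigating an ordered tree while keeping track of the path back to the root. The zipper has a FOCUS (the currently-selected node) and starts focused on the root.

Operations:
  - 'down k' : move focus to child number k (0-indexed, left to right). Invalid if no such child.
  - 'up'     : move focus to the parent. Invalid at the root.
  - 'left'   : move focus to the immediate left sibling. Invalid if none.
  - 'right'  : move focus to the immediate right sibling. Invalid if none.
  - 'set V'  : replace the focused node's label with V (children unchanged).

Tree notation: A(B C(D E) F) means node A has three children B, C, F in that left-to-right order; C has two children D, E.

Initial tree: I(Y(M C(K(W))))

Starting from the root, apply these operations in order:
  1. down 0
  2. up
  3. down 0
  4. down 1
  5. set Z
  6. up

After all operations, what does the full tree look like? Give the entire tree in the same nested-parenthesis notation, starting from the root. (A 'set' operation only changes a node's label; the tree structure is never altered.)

Step 1 (down 0): focus=Y path=0 depth=1 children=['M', 'C'] left=[] right=[] parent=I
Step 2 (up): focus=I path=root depth=0 children=['Y'] (at root)
Step 3 (down 0): focus=Y path=0 depth=1 children=['M', 'C'] left=[] right=[] parent=I
Step 4 (down 1): focus=C path=0/1 depth=2 children=['K'] left=['M'] right=[] parent=Y
Step 5 (set Z): focus=Z path=0/1 depth=2 children=['K'] left=['M'] right=[] parent=Y
Step 6 (up): focus=Y path=0 depth=1 children=['M', 'Z'] left=[] right=[] parent=I

Answer: I(Y(M Z(K(W))))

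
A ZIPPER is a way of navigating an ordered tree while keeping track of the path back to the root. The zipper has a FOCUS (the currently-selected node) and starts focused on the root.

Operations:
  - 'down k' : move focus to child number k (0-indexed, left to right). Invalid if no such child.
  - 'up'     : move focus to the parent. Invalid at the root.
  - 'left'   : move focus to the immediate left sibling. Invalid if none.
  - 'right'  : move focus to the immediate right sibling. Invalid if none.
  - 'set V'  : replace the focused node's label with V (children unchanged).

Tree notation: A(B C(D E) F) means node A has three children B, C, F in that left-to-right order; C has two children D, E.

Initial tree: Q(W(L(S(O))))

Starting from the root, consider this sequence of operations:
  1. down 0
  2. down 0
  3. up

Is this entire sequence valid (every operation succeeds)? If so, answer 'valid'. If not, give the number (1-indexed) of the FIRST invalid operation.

Step 1 (down 0): focus=W path=0 depth=1 children=['L'] left=[] right=[] parent=Q
Step 2 (down 0): focus=L path=0/0 depth=2 children=['S'] left=[] right=[] parent=W
Step 3 (up): focus=W path=0 depth=1 children=['L'] left=[] right=[] parent=Q

Answer: valid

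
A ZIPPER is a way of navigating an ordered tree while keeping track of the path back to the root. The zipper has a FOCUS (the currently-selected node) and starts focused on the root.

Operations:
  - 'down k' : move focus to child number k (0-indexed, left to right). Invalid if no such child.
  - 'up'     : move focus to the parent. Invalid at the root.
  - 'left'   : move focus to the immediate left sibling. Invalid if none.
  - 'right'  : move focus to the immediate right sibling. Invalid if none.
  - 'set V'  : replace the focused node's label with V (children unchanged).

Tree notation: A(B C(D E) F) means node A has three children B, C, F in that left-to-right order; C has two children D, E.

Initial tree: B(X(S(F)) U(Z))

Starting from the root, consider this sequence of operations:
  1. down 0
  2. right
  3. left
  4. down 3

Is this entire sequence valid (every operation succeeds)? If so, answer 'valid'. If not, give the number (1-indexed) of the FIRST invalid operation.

Answer: 4

Derivation:
Step 1 (down 0): focus=X path=0 depth=1 children=['S'] left=[] right=['U'] parent=B
Step 2 (right): focus=U path=1 depth=1 children=['Z'] left=['X'] right=[] parent=B
Step 3 (left): focus=X path=0 depth=1 children=['S'] left=[] right=['U'] parent=B
Step 4 (down 3): INVALID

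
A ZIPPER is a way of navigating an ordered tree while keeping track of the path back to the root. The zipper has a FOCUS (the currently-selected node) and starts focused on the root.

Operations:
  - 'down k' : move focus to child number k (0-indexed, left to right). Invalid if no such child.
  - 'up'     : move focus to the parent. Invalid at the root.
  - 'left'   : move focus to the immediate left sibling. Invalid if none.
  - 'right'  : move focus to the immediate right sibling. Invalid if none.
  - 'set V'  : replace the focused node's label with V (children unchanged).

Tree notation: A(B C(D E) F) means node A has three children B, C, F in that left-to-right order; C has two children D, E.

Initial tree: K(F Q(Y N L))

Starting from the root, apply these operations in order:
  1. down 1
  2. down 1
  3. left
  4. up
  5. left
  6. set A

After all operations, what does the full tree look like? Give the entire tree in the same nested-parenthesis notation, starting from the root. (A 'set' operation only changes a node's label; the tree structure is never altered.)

Answer: K(A Q(Y N L))

Derivation:
Step 1 (down 1): focus=Q path=1 depth=1 children=['Y', 'N', 'L'] left=['F'] right=[] parent=K
Step 2 (down 1): focus=N path=1/1 depth=2 children=[] left=['Y'] right=['L'] parent=Q
Step 3 (left): focus=Y path=1/0 depth=2 children=[] left=[] right=['N', 'L'] parent=Q
Step 4 (up): focus=Q path=1 depth=1 children=['Y', 'N', 'L'] left=['F'] right=[] parent=K
Step 5 (left): focus=F path=0 depth=1 children=[] left=[] right=['Q'] parent=K
Step 6 (set A): focus=A path=0 depth=1 children=[] left=[] right=['Q'] parent=K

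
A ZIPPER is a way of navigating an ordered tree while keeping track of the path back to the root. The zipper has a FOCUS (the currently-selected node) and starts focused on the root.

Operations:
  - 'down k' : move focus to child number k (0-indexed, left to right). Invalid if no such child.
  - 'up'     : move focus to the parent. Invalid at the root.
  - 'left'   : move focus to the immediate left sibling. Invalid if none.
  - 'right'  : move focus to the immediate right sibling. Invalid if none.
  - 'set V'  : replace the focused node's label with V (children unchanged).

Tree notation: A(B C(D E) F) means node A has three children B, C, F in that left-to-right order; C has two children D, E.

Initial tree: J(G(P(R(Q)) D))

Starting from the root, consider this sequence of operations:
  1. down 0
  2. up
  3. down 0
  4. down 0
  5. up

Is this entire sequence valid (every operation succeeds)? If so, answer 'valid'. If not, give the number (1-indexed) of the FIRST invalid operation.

Answer: valid

Derivation:
Step 1 (down 0): focus=G path=0 depth=1 children=['P', 'D'] left=[] right=[] parent=J
Step 2 (up): focus=J path=root depth=0 children=['G'] (at root)
Step 3 (down 0): focus=G path=0 depth=1 children=['P', 'D'] left=[] right=[] parent=J
Step 4 (down 0): focus=P path=0/0 depth=2 children=['R'] left=[] right=['D'] parent=G
Step 5 (up): focus=G path=0 depth=1 children=['P', 'D'] left=[] right=[] parent=J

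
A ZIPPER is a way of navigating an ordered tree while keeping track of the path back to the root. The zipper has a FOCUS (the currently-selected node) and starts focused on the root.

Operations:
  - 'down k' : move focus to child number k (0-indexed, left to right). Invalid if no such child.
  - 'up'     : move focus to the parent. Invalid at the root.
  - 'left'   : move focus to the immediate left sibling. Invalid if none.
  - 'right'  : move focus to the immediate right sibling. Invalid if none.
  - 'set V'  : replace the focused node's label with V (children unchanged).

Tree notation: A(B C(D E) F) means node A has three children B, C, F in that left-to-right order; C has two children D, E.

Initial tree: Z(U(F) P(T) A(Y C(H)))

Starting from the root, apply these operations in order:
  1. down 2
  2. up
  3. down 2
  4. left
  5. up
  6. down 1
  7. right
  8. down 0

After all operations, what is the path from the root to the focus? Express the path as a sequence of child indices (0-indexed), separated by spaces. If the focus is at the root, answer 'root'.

Answer: 2 0

Derivation:
Step 1 (down 2): focus=A path=2 depth=1 children=['Y', 'C'] left=['U', 'P'] right=[] parent=Z
Step 2 (up): focus=Z path=root depth=0 children=['U', 'P', 'A'] (at root)
Step 3 (down 2): focus=A path=2 depth=1 children=['Y', 'C'] left=['U', 'P'] right=[] parent=Z
Step 4 (left): focus=P path=1 depth=1 children=['T'] left=['U'] right=['A'] parent=Z
Step 5 (up): focus=Z path=root depth=0 children=['U', 'P', 'A'] (at root)
Step 6 (down 1): focus=P path=1 depth=1 children=['T'] left=['U'] right=['A'] parent=Z
Step 7 (right): focus=A path=2 depth=1 children=['Y', 'C'] left=['U', 'P'] right=[] parent=Z
Step 8 (down 0): focus=Y path=2/0 depth=2 children=[] left=[] right=['C'] parent=A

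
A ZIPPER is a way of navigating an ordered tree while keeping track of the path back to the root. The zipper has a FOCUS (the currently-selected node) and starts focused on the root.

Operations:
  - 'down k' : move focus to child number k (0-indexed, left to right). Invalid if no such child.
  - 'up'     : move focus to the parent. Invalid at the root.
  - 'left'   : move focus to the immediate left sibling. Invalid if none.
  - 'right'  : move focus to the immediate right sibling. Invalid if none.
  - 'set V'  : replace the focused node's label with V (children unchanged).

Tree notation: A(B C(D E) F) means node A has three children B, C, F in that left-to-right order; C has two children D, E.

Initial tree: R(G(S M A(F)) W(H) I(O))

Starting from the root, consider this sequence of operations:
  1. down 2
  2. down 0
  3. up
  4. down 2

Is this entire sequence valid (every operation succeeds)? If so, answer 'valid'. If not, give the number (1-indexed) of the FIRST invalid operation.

Answer: 4

Derivation:
Step 1 (down 2): focus=I path=2 depth=1 children=['O'] left=['G', 'W'] right=[] parent=R
Step 2 (down 0): focus=O path=2/0 depth=2 children=[] left=[] right=[] parent=I
Step 3 (up): focus=I path=2 depth=1 children=['O'] left=['G', 'W'] right=[] parent=R
Step 4 (down 2): INVALID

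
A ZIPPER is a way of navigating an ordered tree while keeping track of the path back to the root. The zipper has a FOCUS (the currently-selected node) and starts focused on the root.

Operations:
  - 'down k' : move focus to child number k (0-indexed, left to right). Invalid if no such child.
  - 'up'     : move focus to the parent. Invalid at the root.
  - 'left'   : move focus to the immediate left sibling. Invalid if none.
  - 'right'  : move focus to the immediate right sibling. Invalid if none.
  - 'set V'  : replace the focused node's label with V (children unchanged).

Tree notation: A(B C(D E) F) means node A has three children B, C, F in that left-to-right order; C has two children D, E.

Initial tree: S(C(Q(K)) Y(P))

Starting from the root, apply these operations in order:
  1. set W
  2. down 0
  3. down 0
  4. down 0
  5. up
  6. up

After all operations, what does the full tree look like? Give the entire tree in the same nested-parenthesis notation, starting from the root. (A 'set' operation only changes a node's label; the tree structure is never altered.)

Step 1 (set W): focus=W path=root depth=0 children=['C', 'Y'] (at root)
Step 2 (down 0): focus=C path=0 depth=1 children=['Q'] left=[] right=['Y'] parent=W
Step 3 (down 0): focus=Q path=0/0 depth=2 children=['K'] left=[] right=[] parent=C
Step 4 (down 0): focus=K path=0/0/0 depth=3 children=[] left=[] right=[] parent=Q
Step 5 (up): focus=Q path=0/0 depth=2 children=['K'] left=[] right=[] parent=C
Step 6 (up): focus=C path=0 depth=1 children=['Q'] left=[] right=['Y'] parent=W

Answer: W(C(Q(K)) Y(P))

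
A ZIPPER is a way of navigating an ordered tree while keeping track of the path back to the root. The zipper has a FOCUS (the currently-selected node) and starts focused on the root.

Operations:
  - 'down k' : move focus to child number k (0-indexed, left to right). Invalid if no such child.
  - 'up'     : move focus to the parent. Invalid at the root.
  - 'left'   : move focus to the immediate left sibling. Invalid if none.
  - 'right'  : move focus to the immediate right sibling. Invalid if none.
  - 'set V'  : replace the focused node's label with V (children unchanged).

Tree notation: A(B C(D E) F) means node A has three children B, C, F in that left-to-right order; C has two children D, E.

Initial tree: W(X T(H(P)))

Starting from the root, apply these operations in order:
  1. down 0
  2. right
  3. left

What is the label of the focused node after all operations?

Answer: X

Derivation:
Step 1 (down 0): focus=X path=0 depth=1 children=[] left=[] right=['T'] parent=W
Step 2 (right): focus=T path=1 depth=1 children=['H'] left=['X'] right=[] parent=W
Step 3 (left): focus=X path=0 depth=1 children=[] left=[] right=['T'] parent=W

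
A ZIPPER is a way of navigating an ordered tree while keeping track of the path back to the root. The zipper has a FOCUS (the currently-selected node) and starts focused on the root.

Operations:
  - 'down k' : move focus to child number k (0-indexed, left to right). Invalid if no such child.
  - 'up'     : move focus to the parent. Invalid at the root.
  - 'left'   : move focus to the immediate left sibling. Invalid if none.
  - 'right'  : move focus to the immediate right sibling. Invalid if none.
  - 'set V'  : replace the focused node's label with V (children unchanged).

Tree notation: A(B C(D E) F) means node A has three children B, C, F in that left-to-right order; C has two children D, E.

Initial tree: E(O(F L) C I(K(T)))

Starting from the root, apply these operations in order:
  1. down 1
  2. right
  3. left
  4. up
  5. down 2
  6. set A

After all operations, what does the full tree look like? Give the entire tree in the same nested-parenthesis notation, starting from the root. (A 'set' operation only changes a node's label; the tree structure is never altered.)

Step 1 (down 1): focus=C path=1 depth=1 children=[] left=['O'] right=['I'] parent=E
Step 2 (right): focus=I path=2 depth=1 children=['K'] left=['O', 'C'] right=[] parent=E
Step 3 (left): focus=C path=1 depth=1 children=[] left=['O'] right=['I'] parent=E
Step 4 (up): focus=E path=root depth=0 children=['O', 'C', 'I'] (at root)
Step 5 (down 2): focus=I path=2 depth=1 children=['K'] left=['O', 'C'] right=[] parent=E
Step 6 (set A): focus=A path=2 depth=1 children=['K'] left=['O', 'C'] right=[] parent=E

Answer: E(O(F L) C A(K(T)))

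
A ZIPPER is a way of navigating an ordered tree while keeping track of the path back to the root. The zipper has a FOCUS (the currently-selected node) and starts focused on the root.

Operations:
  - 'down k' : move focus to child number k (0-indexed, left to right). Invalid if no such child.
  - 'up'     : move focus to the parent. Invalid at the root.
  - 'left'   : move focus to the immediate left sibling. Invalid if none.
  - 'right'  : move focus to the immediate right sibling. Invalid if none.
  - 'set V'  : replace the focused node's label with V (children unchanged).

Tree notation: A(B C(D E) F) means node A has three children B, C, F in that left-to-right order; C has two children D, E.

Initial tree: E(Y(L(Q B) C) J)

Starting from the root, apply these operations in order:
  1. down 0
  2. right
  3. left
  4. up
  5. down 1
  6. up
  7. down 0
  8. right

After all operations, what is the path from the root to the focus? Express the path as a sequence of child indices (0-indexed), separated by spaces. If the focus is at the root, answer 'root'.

Step 1 (down 0): focus=Y path=0 depth=1 children=['L', 'C'] left=[] right=['J'] parent=E
Step 2 (right): focus=J path=1 depth=1 children=[] left=['Y'] right=[] parent=E
Step 3 (left): focus=Y path=0 depth=1 children=['L', 'C'] left=[] right=['J'] parent=E
Step 4 (up): focus=E path=root depth=0 children=['Y', 'J'] (at root)
Step 5 (down 1): focus=J path=1 depth=1 children=[] left=['Y'] right=[] parent=E
Step 6 (up): focus=E path=root depth=0 children=['Y', 'J'] (at root)
Step 7 (down 0): focus=Y path=0 depth=1 children=['L', 'C'] left=[] right=['J'] parent=E
Step 8 (right): focus=J path=1 depth=1 children=[] left=['Y'] right=[] parent=E

Answer: 1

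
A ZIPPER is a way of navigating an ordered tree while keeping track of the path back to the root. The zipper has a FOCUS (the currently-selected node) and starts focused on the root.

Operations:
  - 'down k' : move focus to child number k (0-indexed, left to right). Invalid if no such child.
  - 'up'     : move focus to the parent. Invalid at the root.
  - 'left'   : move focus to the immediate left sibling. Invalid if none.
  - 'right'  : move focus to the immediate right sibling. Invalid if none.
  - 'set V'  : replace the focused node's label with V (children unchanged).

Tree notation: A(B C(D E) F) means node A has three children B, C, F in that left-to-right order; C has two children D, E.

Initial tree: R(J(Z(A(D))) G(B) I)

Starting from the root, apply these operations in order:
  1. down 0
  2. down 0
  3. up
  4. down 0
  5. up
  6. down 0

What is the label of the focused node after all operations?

Answer: Z

Derivation:
Step 1 (down 0): focus=J path=0 depth=1 children=['Z'] left=[] right=['G', 'I'] parent=R
Step 2 (down 0): focus=Z path=0/0 depth=2 children=['A'] left=[] right=[] parent=J
Step 3 (up): focus=J path=0 depth=1 children=['Z'] left=[] right=['G', 'I'] parent=R
Step 4 (down 0): focus=Z path=0/0 depth=2 children=['A'] left=[] right=[] parent=J
Step 5 (up): focus=J path=0 depth=1 children=['Z'] left=[] right=['G', 'I'] parent=R
Step 6 (down 0): focus=Z path=0/0 depth=2 children=['A'] left=[] right=[] parent=J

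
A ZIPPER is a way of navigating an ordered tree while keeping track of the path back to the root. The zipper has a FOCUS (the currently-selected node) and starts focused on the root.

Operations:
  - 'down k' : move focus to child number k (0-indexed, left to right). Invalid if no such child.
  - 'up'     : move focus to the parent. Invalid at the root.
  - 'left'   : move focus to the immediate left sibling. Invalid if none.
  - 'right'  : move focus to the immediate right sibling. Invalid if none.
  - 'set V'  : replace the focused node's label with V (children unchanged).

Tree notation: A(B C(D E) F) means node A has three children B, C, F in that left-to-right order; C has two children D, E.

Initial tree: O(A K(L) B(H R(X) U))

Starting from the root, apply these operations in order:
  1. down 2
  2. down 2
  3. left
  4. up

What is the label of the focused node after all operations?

Step 1 (down 2): focus=B path=2 depth=1 children=['H', 'R', 'U'] left=['A', 'K'] right=[] parent=O
Step 2 (down 2): focus=U path=2/2 depth=2 children=[] left=['H', 'R'] right=[] parent=B
Step 3 (left): focus=R path=2/1 depth=2 children=['X'] left=['H'] right=['U'] parent=B
Step 4 (up): focus=B path=2 depth=1 children=['H', 'R', 'U'] left=['A', 'K'] right=[] parent=O

Answer: B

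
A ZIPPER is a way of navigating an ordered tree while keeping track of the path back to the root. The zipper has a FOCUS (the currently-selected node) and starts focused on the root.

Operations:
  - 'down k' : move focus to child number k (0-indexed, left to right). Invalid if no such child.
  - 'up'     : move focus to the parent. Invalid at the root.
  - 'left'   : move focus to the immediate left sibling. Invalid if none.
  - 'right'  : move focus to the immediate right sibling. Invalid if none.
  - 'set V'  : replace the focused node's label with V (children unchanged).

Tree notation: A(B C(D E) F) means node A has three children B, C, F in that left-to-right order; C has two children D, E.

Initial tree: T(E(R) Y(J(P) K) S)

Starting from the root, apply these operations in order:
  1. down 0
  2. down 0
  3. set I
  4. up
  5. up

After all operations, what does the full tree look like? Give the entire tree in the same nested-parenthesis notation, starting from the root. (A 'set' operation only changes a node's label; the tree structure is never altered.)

Answer: T(E(I) Y(J(P) K) S)

Derivation:
Step 1 (down 0): focus=E path=0 depth=1 children=['R'] left=[] right=['Y', 'S'] parent=T
Step 2 (down 0): focus=R path=0/0 depth=2 children=[] left=[] right=[] parent=E
Step 3 (set I): focus=I path=0/0 depth=2 children=[] left=[] right=[] parent=E
Step 4 (up): focus=E path=0 depth=1 children=['I'] left=[] right=['Y', 'S'] parent=T
Step 5 (up): focus=T path=root depth=0 children=['E', 'Y', 'S'] (at root)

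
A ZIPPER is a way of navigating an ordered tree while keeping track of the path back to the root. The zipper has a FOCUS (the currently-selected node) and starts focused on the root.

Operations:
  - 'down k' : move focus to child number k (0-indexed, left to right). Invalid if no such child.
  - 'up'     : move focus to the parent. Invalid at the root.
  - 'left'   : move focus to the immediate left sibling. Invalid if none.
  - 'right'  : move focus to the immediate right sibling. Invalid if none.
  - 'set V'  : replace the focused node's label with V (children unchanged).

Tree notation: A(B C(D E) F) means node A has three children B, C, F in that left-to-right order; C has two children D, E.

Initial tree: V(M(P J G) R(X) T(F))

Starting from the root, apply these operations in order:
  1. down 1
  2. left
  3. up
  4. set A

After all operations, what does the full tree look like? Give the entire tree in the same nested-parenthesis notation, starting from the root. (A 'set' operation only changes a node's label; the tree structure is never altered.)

Answer: A(M(P J G) R(X) T(F))

Derivation:
Step 1 (down 1): focus=R path=1 depth=1 children=['X'] left=['M'] right=['T'] parent=V
Step 2 (left): focus=M path=0 depth=1 children=['P', 'J', 'G'] left=[] right=['R', 'T'] parent=V
Step 3 (up): focus=V path=root depth=0 children=['M', 'R', 'T'] (at root)
Step 4 (set A): focus=A path=root depth=0 children=['M', 'R', 'T'] (at root)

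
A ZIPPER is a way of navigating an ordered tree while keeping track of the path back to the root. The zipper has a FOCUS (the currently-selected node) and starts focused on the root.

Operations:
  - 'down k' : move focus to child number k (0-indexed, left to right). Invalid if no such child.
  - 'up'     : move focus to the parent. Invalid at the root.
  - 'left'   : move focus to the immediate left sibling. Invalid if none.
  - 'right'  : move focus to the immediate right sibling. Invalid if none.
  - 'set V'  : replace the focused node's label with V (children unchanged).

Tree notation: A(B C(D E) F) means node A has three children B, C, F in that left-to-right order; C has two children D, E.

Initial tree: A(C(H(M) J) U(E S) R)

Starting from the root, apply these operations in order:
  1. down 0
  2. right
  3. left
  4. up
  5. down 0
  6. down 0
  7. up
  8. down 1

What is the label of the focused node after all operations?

Step 1 (down 0): focus=C path=0 depth=1 children=['H', 'J'] left=[] right=['U', 'R'] parent=A
Step 2 (right): focus=U path=1 depth=1 children=['E', 'S'] left=['C'] right=['R'] parent=A
Step 3 (left): focus=C path=0 depth=1 children=['H', 'J'] left=[] right=['U', 'R'] parent=A
Step 4 (up): focus=A path=root depth=0 children=['C', 'U', 'R'] (at root)
Step 5 (down 0): focus=C path=0 depth=1 children=['H', 'J'] left=[] right=['U', 'R'] parent=A
Step 6 (down 0): focus=H path=0/0 depth=2 children=['M'] left=[] right=['J'] parent=C
Step 7 (up): focus=C path=0 depth=1 children=['H', 'J'] left=[] right=['U', 'R'] parent=A
Step 8 (down 1): focus=J path=0/1 depth=2 children=[] left=['H'] right=[] parent=C

Answer: J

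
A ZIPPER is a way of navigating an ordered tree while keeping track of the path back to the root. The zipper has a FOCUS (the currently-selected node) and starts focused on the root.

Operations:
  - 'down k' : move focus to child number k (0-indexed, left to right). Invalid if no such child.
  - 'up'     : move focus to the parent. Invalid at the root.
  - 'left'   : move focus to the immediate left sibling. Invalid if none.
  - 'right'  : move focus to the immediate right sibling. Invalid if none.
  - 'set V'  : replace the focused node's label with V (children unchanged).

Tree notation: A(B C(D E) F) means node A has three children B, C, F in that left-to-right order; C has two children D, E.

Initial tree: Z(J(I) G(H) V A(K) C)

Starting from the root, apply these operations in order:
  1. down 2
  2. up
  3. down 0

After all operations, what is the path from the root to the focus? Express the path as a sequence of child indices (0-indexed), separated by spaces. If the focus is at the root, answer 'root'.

Answer: 0

Derivation:
Step 1 (down 2): focus=V path=2 depth=1 children=[] left=['J', 'G'] right=['A', 'C'] parent=Z
Step 2 (up): focus=Z path=root depth=0 children=['J', 'G', 'V', 'A', 'C'] (at root)
Step 3 (down 0): focus=J path=0 depth=1 children=['I'] left=[] right=['G', 'V', 'A', 'C'] parent=Z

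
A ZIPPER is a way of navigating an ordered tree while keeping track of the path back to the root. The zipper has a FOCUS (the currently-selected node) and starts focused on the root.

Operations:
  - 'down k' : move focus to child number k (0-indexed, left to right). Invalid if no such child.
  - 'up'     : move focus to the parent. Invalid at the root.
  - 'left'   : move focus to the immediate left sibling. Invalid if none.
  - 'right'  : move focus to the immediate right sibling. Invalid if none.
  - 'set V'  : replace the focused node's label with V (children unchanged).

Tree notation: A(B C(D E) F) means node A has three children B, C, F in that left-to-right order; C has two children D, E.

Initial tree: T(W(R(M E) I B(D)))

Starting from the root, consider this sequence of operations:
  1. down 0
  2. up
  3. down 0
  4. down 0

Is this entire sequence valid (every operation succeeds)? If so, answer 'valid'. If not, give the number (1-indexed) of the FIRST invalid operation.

Step 1 (down 0): focus=W path=0 depth=1 children=['R', 'I', 'B'] left=[] right=[] parent=T
Step 2 (up): focus=T path=root depth=0 children=['W'] (at root)
Step 3 (down 0): focus=W path=0 depth=1 children=['R', 'I', 'B'] left=[] right=[] parent=T
Step 4 (down 0): focus=R path=0/0 depth=2 children=['M', 'E'] left=[] right=['I', 'B'] parent=W

Answer: valid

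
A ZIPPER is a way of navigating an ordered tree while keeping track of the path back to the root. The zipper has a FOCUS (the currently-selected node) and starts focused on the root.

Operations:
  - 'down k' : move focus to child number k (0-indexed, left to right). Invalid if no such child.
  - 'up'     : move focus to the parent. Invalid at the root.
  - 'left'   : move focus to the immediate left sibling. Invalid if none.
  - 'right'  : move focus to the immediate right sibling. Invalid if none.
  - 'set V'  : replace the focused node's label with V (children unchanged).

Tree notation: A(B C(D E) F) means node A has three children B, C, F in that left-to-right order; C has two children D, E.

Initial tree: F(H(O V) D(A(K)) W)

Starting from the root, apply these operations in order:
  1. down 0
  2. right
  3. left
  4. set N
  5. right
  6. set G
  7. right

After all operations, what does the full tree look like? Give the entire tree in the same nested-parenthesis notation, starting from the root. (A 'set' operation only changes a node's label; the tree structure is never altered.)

Answer: F(N(O V) G(A(K)) W)

Derivation:
Step 1 (down 0): focus=H path=0 depth=1 children=['O', 'V'] left=[] right=['D', 'W'] parent=F
Step 2 (right): focus=D path=1 depth=1 children=['A'] left=['H'] right=['W'] parent=F
Step 3 (left): focus=H path=0 depth=1 children=['O', 'V'] left=[] right=['D', 'W'] parent=F
Step 4 (set N): focus=N path=0 depth=1 children=['O', 'V'] left=[] right=['D', 'W'] parent=F
Step 5 (right): focus=D path=1 depth=1 children=['A'] left=['N'] right=['W'] parent=F
Step 6 (set G): focus=G path=1 depth=1 children=['A'] left=['N'] right=['W'] parent=F
Step 7 (right): focus=W path=2 depth=1 children=[] left=['N', 'G'] right=[] parent=F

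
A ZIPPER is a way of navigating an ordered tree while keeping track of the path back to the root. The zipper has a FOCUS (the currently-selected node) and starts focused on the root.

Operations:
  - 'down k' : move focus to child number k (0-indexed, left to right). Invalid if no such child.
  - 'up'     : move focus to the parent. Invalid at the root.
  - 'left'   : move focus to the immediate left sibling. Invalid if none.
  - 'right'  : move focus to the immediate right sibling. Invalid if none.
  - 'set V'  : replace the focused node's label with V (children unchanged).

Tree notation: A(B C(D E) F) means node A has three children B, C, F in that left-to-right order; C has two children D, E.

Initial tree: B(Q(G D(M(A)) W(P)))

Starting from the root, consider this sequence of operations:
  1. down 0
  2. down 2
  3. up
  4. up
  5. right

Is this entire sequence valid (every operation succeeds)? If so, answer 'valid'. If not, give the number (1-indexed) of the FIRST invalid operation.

Answer: 5

Derivation:
Step 1 (down 0): focus=Q path=0 depth=1 children=['G', 'D', 'W'] left=[] right=[] parent=B
Step 2 (down 2): focus=W path=0/2 depth=2 children=['P'] left=['G', 'D'] right=[] parent=Q
Step 3 (up): focus=Q path=0 depth=1 children=['G', 'D', 'W'] left=[] right=[] parent=B
Step 4 (up): focus=B path=root depth=0 children=['Q'] (at root)
Step 5 (right): INVALID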